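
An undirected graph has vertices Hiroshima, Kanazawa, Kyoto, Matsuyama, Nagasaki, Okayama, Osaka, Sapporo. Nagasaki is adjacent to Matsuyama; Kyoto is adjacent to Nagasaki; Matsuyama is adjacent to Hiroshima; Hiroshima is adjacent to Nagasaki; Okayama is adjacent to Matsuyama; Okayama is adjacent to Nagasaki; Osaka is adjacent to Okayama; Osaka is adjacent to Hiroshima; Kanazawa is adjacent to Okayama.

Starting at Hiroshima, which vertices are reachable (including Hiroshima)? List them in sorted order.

Hiroshima, Kanazawa, Kyoto, Matsuyama, Nagasaki, Okayama, Osaka

Start at Hiroshima.
Its neighbours: Matsuyama, Nagasaki, Osaka.
Then their neighbours: Kyoto, Okayama.
Then next layer: Kanazawa.
Nothing further is reachable.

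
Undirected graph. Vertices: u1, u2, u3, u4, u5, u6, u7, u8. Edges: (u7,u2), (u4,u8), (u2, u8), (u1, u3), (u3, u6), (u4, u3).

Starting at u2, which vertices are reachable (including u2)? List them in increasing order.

Start at u2.
Its neighbours: u7, u8.
Then their neighbours: u4.
Then next layer: u3.
Then next layer: u1, u6.
Nothing further is reachable.

u1, u2, u3, u4, u6, u7, u8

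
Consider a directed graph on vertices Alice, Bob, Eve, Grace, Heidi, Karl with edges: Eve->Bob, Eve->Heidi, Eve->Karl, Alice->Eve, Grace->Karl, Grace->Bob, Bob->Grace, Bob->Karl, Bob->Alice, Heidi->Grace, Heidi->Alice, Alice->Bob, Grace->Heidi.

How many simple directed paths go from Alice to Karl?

Alice→Bob→Grace→Karl
Alice→Bob→Karl
Alice→Eve→Bob→Grace→Karl
Alice→Eve→Bob→Karl
Alice→Eve→Heidi→Grace→Bob→Karl
Alice→Eve→Heidi→Grace→Karl
Alice→Eve→Karl

7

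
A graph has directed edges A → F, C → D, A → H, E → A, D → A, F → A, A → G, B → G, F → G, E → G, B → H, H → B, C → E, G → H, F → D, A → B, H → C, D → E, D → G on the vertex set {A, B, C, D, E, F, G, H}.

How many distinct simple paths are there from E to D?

E→A→B→G→H→C→D
E→A→B→H→C→D
E→A→F→D
E→A→F→G→H→C→D
E→A→G→H→C→D
E→A→H→C→D
E→G→H→C→D

7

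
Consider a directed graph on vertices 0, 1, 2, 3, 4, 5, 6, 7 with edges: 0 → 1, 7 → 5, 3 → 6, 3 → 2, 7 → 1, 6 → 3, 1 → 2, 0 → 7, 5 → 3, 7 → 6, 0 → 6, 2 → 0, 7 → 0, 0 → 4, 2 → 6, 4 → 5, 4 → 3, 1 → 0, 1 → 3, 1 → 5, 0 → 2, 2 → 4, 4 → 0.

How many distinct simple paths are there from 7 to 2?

16

7→0→1→2
7→0→1→3→2
7→0→1→5→3→2
7→0→2
7→0→4→3→2
7→0→4→5→3→2
7→0→6→3→2
7→1→0→2
... and 8 more.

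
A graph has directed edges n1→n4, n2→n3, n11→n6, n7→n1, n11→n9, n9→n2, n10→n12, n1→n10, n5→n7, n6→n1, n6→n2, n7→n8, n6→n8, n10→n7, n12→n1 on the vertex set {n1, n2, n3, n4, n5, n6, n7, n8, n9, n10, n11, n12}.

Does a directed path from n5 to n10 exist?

Yes

Explore from n5.
Distance 1: reach n7.
Distance 2: reach n1, n8.
Distance 3: reach n4, n10.
Found n10.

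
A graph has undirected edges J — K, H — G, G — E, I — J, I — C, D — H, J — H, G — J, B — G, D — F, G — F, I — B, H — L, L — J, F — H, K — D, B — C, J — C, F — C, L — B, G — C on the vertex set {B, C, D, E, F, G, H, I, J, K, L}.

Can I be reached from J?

Explore from J.
Distance 1: reach C, G, H, I, K, L.
Found I.

Yes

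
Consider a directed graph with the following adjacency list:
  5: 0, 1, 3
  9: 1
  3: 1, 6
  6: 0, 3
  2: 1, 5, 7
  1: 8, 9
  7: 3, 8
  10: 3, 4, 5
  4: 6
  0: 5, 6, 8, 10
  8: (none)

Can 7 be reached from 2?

Yes

Explore from 2.
Distance 1: reach 1, 5, 7.
Found 7.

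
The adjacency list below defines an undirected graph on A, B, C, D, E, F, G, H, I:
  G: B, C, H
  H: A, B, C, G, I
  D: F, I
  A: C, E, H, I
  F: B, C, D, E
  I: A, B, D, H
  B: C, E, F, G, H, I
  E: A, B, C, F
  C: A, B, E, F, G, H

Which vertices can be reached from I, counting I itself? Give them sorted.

A, B, C, D, E, F, G, H, I

Start at I.
Its neighbours: A, B, D, H.
Then their neighbours: C, E, F, G.
Every vertex is now reached.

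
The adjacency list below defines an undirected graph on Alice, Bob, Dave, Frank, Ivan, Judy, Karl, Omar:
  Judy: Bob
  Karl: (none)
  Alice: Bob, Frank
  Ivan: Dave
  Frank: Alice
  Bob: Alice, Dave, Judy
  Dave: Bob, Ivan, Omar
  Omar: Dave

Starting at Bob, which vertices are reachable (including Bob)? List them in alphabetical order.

Start at Bob.
Its neighbours: Alice, Dave, Judy.
Then their neighbours: Frank, Ivan, Omar.
Nothing further is reachable.

Alice, Bob, Dave, Frank, Ivan, Judy, Omar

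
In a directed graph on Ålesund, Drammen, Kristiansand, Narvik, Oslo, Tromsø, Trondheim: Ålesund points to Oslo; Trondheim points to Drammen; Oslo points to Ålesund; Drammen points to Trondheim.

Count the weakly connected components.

5

From Ålesund: component {Ålesund, Oslo}.
From Drammen: component {Drammen, Trondheim}.
From Kristiansand: component {Kristiansand}.
From Narvik: component {Narvik}.
From Tromsø: component {Tromsø}.
That's 5 components.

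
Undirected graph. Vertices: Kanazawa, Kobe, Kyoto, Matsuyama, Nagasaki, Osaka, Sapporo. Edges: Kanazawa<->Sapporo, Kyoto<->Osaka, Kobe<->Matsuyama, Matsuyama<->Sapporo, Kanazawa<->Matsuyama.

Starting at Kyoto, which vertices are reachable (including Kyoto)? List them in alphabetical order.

Kyoto, Osaka

Start at Kyoto.
Its neighbours: Osaka.
Nothing further is reachable.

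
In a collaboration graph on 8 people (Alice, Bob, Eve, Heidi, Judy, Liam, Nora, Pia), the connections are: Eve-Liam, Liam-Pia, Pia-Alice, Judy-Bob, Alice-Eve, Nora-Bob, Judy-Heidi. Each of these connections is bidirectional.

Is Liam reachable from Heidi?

Explore from Heidi.
Distance 1: reach Judy.
Distance 2: reach Bob.
Distance 3: reach Nora.
The search is exhausted without reaching Liam; it lies in a different component.

No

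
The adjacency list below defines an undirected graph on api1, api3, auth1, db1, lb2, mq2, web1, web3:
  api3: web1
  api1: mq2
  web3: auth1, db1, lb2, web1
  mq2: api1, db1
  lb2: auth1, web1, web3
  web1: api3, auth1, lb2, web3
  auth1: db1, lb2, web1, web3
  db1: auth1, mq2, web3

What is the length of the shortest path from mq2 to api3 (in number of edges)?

Distance 0: mq2.
Distance 1: api1, db1.
Distance 2: auth1, web3.
Distance 3: lb2, web1.
Distance 4: api3 — contains api3.

4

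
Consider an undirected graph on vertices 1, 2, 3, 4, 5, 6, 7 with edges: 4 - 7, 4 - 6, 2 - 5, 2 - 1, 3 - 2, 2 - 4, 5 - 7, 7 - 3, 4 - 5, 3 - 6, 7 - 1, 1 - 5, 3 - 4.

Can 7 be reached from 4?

Explore from 4.
Distance 1: reach 2, 3, 5, 6, 7.
Found 7.

Yes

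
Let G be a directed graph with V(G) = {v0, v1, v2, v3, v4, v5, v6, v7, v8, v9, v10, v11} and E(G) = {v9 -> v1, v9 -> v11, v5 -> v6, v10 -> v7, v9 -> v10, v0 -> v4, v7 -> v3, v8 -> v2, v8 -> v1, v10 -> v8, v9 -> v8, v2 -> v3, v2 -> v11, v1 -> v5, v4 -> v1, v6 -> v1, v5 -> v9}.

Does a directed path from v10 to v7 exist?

Yes

Explore from v10.
Distance 1: reach v7, v8.
Found v7.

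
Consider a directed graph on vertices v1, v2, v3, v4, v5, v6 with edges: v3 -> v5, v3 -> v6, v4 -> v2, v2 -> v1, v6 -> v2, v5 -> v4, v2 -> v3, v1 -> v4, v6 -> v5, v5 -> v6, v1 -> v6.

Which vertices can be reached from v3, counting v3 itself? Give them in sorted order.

Start at v3.
Its neighbours: v5, v6.
Then their neighbours: v2, v4.
Then next layer: v1.
Every vertex is now reached.

v1, v2, v3, v4, v5, v6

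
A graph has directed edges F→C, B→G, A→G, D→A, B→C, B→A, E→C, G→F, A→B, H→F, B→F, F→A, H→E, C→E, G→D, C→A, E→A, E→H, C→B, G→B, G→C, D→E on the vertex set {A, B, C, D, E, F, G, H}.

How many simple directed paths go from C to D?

C→A→B→G→D
C→A→G→D
C→B→A→G→D
C→B→F→A→G→D
C→B→G→D
C→E→A→B→G→D
C→E→A→G→D
C→E→H→F→A→B→G→D
C→E→H→F→A→G→D

9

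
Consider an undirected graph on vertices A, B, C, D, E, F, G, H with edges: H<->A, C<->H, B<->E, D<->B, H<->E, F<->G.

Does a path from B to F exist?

Explore from B.
Distance 1: reach D, E.
Distance 2: reach H.
Distance 3: reach A, C.
The search is exhausted without reaching F; it lies in a different component.

No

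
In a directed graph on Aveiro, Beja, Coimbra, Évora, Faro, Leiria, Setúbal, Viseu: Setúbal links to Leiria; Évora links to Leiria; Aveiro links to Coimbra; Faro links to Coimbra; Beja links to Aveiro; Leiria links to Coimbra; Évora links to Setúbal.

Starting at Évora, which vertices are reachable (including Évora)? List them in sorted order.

Coimbra, Évora, Leiria, Setúbal

Start at Évora.
Its neighbours: Leiria, Setúbal.
Then their neighbours: Coimbra.
Nothing further is reachable.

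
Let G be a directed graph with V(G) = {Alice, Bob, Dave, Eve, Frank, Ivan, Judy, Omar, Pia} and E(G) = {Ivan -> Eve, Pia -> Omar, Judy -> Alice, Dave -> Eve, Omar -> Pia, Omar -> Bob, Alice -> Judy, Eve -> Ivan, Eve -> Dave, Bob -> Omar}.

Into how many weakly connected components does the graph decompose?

From Alice: component {Alice, Judy}.
From Bob: component {Bob, Omar, Pia}.
From Dave: component {Dave, Eve, Ivan}.
From Frank: component {Frank}.
That's 4 components.

4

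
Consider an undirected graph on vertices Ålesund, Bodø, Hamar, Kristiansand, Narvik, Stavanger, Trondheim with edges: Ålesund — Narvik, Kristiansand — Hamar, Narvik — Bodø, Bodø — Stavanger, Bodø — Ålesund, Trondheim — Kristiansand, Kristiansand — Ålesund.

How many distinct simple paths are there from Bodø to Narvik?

2

Bodø–Ålesund–Narvik
Bodø–Narvik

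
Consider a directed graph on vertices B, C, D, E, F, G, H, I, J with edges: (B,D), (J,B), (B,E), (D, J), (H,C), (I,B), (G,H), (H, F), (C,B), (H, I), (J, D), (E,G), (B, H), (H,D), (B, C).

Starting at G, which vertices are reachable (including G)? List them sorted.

B, C, D, E, F, G, H, I, J

Start at G.
Its neighbours: H.
Then their neighbours: C, D, F, I.
Then next layer: B, J.
Then next layer: E.
Every vertex is now reached.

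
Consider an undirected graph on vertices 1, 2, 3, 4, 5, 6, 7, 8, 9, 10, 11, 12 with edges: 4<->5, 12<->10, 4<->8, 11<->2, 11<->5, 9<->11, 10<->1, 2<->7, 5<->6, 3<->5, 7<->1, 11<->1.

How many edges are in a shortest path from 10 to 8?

Distance 0: 10.
Distance 1: 1, 12.
Distance 2: 7, 11.
Distance 3: 2, 5, 9.
Distance 4: 3, 4, 6.
Distance 5: 8 — contains 8.

5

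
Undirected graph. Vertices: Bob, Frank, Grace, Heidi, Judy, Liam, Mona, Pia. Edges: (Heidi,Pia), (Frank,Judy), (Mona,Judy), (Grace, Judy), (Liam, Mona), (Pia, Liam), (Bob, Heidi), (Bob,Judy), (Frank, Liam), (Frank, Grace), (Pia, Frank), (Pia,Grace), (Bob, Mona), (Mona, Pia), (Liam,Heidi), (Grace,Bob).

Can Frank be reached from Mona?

Yes

Explore from Mona.
Distance 1: reach Bob, Judy, Liam, Pia.
Distance 2: reach Frank, Grace, Heidi.
Found Frank.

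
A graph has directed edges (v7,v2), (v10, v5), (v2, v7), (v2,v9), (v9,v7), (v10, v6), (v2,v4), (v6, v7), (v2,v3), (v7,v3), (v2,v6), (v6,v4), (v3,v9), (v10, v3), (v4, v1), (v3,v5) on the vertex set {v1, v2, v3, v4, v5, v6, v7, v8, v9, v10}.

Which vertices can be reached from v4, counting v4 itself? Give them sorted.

Start at v4.
Its neighbours: v1.
Nothing further is reachable.

v1, v4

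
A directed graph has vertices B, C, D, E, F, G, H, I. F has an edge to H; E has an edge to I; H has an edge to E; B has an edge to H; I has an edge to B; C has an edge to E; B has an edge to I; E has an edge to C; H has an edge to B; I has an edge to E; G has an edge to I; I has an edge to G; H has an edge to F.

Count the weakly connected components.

From B: component {B, C, E, F, G, H, I}.
From D: component {D}.
That's 2 components.

2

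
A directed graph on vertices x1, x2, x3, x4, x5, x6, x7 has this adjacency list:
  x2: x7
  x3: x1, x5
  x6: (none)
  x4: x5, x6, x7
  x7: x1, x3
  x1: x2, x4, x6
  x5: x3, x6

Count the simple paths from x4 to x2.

x4→x5→x3→x1→x2
x4→x7→x1→x2
x4→x7→x3→x1→x2

3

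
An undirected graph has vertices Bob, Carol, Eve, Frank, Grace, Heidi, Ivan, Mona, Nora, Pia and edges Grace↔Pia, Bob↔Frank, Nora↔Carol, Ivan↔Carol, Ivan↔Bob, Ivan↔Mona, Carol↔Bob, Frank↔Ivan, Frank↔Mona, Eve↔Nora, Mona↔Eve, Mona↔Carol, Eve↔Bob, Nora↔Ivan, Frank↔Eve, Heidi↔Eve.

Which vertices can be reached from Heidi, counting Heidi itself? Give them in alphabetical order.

Bob, Carol, Eve, Frank, Heidi, Ivan, Mona, Nora

Start at Heidi.
Its neighbours: Eve.
Then their neighbours: Bob, Frank, Mona, Nora.
Then next layer: Carol, Ivan.
Nothing further is reachable.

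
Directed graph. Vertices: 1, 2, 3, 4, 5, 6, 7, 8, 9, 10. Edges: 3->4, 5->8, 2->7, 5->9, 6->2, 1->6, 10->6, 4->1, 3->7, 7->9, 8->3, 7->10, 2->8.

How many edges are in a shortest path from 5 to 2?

Distance 0: 5.
Distance 1: 8, 9.
Distance 2: 3.
Distance 3: 4, 7.
Distance 4: 1, 10.
Distance 5: 6.
Distance 6: 2 — contains 2.

6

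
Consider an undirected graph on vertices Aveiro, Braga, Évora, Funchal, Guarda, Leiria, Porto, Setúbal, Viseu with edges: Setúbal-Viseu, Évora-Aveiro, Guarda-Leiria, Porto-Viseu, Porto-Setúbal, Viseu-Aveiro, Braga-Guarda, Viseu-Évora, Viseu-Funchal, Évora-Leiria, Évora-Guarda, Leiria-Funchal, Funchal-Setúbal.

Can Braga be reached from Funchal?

Yes

Explore from Funchal.
Distance 1: reach Leiria, Setúbal, Viseu.
Distance 2: reach Aveiro, Évora, Guarda, Porto.
Distance 3: reach Braga.
Found Braga.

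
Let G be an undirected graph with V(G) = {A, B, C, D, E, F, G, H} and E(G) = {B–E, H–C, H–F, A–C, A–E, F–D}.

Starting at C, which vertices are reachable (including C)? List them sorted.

Start at C.
Its neighbours: A, H.
Then their neighbours: E, F.
Then next layer: B, D.
Nothing further is reachable.

A, B, C, D, E, F, H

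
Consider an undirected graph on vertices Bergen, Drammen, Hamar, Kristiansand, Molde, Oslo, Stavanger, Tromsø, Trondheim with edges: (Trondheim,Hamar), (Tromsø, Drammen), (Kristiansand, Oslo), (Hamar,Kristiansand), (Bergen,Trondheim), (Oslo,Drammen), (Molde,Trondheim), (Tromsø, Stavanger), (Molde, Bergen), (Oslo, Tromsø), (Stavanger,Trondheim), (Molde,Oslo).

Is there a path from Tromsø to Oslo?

Explore from Tromsø.
Distance 1: reach Drammen, Oslo, Stavanger.
Found Oslo.

Yes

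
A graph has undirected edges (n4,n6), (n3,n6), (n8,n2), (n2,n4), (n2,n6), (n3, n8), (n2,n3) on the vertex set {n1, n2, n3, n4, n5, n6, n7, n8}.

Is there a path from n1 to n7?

No

n1 has no edges, so nothing is reachable from it.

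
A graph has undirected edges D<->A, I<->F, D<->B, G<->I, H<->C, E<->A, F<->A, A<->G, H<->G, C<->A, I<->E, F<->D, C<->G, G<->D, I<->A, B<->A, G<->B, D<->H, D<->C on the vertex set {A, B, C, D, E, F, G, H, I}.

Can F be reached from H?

Yes

Explore from H.
Distance 1: reach C, D, G.
Distance 2: reach A, B, F, I.
Found F.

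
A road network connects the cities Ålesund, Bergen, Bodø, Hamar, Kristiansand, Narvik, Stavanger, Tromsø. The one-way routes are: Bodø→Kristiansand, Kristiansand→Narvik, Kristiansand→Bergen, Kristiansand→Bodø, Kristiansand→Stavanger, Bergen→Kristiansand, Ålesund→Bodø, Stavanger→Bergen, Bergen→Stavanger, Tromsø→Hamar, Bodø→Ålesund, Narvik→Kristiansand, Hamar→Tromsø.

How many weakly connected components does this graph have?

From Ålesund: component {Ålesund, Bergen, Bodø, Kristiansand, Narvik, Stavanger}.
From Hamar: component {Hamar, Tromsø}.
That's 2 components.

2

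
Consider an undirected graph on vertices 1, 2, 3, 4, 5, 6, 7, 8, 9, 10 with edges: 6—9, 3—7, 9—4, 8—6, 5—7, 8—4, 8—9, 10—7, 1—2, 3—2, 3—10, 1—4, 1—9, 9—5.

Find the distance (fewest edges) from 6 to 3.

4

Distance 0: 6.
Distance 1: 8, 9.
Distance 2: 1, 4, 5.
Distance 3: 2, 7.
Distance 4: 3, 10 — contains 3.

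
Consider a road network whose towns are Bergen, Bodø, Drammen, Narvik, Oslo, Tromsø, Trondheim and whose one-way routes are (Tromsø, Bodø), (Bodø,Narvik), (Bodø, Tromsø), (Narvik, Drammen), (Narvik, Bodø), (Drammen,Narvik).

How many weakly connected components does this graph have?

4

From Bergen: component {Bergen}.
From Bodø: component {Bodø, Drammen, Narvik, Tromsø}.
From Oslo: component {Oslo}.
From Trondheim: component {Trondheim}.
That's 4 components.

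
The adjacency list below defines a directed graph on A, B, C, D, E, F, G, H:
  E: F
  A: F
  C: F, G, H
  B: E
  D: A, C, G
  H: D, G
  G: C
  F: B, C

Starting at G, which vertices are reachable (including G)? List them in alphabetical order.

A, B, C, D, E, F, G, H

Start at G.
Its neighbours: C.
Then their neighbours: F, H.
Then next layer: B, D.
Then next layer: A, E.
Every vertex is now reached.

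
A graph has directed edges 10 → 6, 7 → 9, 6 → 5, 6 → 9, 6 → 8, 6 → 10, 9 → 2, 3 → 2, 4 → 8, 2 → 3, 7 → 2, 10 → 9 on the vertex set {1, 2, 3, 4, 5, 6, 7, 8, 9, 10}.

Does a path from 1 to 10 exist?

No

1 has no outgoing edges, so nothing is reachable from it.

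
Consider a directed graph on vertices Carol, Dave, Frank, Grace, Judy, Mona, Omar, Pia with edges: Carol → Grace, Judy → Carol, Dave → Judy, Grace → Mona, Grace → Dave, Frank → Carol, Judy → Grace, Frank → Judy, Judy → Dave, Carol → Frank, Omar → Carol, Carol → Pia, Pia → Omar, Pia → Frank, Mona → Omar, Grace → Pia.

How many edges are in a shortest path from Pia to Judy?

2

Distance 0: Pia.
Distance 1: Frank, Omar.
Distance 2: Carol, Judy — contains Judy.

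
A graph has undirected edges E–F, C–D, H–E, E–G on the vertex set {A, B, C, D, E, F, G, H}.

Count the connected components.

From A: component {A}.
From B: component {B}.
From C: component {C, D}.
From E: component {E, F, G, H}.
That's 4 components.

4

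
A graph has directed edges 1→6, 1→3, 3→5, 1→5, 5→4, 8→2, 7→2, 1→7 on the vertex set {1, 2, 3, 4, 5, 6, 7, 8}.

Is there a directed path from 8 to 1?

Explore from 8.
Distance 1: reach 2.
The search from 8 is exhausted; no directed path reaches 1.

No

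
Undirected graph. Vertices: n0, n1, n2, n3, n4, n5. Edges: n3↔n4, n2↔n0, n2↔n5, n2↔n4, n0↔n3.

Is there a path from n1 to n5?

n1 has no edges, so nothing is reachable from it.

No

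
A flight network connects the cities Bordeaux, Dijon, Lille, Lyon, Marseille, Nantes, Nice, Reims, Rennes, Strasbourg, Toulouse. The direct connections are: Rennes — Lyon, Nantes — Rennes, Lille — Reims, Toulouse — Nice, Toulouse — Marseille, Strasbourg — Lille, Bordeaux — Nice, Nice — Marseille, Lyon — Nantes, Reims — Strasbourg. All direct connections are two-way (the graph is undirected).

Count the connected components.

4

From Bordeaux: component {Bordeaux, Marseille, Nice, Toulouse}.
From Dijon: component {Dijon}.
From Lille: component {Lille, Reims, Strasbourg}.
From Lyon: component {Lyon, Nantes, Rennes}.
That's 4 components.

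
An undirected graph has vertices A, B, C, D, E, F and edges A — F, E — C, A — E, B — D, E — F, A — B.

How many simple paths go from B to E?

B–A–E
B–A–F–E

2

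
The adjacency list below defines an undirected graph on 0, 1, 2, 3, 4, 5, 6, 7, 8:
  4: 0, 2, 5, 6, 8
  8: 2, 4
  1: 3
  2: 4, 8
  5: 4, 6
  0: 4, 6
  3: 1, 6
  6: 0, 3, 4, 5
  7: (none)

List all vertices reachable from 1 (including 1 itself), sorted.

0, 1, 2, 3, 4, 5, 6, 8

Start at 1.
Its neighbours: 3.
Then their neighbours: 6.
Then next layer: 0, 4, 5.
Then next layer: 2, 8.
Nothing further is reachable.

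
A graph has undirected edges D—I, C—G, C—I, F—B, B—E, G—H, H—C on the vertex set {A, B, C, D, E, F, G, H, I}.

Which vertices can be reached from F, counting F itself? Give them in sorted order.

Start at F.
Its neighbours: B.
Then their neighbours: E.
Nothing further is reachable.

B, E, F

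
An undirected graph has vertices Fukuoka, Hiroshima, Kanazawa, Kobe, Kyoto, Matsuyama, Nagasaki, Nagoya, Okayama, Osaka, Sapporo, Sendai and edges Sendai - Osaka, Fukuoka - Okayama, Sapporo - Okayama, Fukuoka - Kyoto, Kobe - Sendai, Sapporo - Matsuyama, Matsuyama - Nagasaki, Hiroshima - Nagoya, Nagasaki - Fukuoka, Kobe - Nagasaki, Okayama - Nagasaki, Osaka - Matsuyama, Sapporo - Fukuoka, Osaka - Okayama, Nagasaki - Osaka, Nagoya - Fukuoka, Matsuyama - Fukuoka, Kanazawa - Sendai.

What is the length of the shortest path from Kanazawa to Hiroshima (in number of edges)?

6

Distance 0: Kanazawa.
Distance 1: Sendai.
Distance 2: Kobe, Osaka.
Distance 3: Matsuyama, Nagasaki, Okayama.
Distance 4: Fukuoka, Sapporo.
Distance 5: Kyoto, Nagoya.
Distance 6: Hiroshima — contains Hiroshima.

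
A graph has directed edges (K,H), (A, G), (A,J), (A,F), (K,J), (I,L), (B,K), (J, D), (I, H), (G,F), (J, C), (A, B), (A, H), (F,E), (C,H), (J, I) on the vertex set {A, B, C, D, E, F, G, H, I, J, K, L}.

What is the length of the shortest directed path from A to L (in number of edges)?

3

Distance 0: A.
Distance 1: B, F, G, H, J.
Distance 2: C, D, E, I, K.
Distance 3: L — contains L.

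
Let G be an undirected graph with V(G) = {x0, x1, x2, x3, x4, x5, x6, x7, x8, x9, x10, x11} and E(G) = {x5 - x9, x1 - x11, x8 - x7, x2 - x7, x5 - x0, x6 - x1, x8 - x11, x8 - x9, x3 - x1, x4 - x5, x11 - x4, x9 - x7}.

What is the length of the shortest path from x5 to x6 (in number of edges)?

Distance 0: x5.
Distance 1: x0, x4, x9.
Distance 2: x7, x8, x11.
Distance 3: x1, x2.
Distance 4: x3, x6 — contains x6.

4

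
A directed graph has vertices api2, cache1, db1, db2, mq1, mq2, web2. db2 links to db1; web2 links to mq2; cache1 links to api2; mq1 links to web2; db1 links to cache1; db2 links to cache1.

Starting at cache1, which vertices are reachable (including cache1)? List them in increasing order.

api2, cache1

Start at cache1.
Its neighbours: api2.
Nothing further is reachable.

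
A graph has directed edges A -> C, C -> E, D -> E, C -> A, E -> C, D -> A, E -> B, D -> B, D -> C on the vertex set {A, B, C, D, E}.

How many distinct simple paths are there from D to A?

D→A
D→C→A
D→E→C→A

3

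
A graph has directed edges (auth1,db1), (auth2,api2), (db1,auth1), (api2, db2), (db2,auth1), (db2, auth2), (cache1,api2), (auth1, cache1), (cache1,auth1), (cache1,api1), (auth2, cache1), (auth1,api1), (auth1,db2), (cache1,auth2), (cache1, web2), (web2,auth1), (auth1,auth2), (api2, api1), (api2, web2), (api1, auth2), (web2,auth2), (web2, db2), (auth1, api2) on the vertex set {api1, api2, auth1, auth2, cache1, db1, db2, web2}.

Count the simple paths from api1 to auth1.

api1→auth2→api2→db2→auth1
api1→auth2→api2→web2→auth1
api1→auth2→api2→web2→db2→auth1
api1→auth2→cache1→api2→db2→auth1
api1→auth2→cache1→api2→web2→auth1
api1→auth2→cache1→api2→web2→db2→auth1
api1→auth2→cache1→auth1
api1→auth2→cache1→web2→auth1
api1→auth2→cache1→web2→db2→auth1

9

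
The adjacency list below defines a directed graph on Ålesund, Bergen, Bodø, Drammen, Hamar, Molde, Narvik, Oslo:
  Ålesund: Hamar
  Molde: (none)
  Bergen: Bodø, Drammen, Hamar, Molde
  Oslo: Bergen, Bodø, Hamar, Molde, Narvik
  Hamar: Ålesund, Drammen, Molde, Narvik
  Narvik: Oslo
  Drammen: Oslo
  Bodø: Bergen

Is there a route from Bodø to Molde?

Yes

Explore from Bodø.
Distance 1: reach Bergen.
Distance 2: reach Drammen, Hamar, Molde.
Found Molde.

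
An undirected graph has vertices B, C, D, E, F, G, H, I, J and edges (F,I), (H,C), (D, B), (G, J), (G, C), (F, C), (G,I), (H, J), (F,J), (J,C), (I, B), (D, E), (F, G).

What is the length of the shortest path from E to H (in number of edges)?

6

Distance 0: E.
Distance 1: D.
Distance 2: B.
Distance 3: I.
Distance 4: F, G.
Distance 5: C, J.
Distance 6: H — contains H.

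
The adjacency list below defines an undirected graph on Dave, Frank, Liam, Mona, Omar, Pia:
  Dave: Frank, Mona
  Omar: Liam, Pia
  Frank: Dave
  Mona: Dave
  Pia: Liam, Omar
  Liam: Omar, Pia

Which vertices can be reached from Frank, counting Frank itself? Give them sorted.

Dave, Frank, Mona

Start at Frank.
Its neighbours: Dave.
Then their neighbours: Mona.
Nothing further is reachable.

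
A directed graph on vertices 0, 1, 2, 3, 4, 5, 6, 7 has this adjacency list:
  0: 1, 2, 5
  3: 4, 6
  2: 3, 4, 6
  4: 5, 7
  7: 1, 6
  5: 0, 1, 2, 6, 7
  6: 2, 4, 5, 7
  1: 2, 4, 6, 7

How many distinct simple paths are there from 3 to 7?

29

3→4→5→0→1→2→6→7
3→4→5→0→1→6→7
3→4→5→0→1→7
3→4→5→0→2→6→7
3→4→5→1→2→6→7
3→4→5→1→6→7
3→4→5→1→7
3→4→5→2→6→7
... and 21 more.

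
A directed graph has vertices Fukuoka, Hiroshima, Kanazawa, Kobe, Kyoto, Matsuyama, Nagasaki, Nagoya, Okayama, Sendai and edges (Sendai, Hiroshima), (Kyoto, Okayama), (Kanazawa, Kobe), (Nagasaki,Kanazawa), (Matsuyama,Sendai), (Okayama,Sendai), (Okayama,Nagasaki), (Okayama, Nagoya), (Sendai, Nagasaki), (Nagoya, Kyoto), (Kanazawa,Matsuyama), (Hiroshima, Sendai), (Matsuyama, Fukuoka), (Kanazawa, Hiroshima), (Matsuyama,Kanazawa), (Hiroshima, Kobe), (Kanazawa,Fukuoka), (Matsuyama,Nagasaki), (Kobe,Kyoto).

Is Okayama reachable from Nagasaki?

Explore from Nagasaki.
Distance 1: reach Kanazawa.
Distance 2: reach Fukuoka, Hiroshima, Kobe, Matsuyama.
Distance 3: reach Kyoto, Sendai.
Distance 4: reach Okayama.
Found Okayama.

Yes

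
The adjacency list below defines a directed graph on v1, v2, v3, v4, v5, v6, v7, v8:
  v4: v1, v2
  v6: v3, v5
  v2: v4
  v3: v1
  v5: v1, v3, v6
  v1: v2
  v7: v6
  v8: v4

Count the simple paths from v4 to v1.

v4→v1

1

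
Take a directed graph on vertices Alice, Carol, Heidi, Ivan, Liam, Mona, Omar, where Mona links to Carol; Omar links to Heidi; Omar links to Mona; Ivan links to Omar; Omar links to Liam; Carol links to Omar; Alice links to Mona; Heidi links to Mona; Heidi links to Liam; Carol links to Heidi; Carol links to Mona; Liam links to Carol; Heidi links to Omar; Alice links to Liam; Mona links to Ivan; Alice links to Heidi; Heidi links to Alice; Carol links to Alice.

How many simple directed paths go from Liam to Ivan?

10

Liam→Carol→Alice→Heidi→Mona→Ivan
Liam→Carol→Alice→Heidi→Omar→Mona→Ivan
Liam→Carol→Alice→Mona→Ivan
Liam→Carol→Heidi→Alice→Mona→Ivan
Liam→Carol→Heidi→Mona→Ivan
Liam→Carol→Heidi→Omar→Mona→Ivan
Liam→Carol→Mona→Ivan
Liam→Carol→Omar→Heidi→Alice→Mona→Ivan
Liam→Carol→Omar→Heidi→Mona→Ivan
Liam→Carol→Omar→Mona→Ivan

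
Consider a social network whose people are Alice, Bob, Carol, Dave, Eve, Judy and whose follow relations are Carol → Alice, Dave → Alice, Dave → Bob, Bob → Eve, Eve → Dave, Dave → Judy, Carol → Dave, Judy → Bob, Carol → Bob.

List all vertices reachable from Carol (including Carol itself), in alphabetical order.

Alice, Bob, Carol, Dave, Eve, Judy

Start at Carol.
Its neighbours: Alice, Bob, Dave.
Then their neighbours: Eve, Judy.
Every vertex is now reached.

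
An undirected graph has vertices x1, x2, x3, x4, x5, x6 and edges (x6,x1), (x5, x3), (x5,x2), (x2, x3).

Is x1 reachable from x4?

No

x4 has no edges, so nothing is reachable from it.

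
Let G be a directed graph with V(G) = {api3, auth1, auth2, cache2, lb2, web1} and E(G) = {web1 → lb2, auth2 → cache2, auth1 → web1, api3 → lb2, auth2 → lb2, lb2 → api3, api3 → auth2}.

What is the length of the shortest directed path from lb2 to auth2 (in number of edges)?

Distance 0: lb2.
Distance 1: api3.
Distance 2: auth2 — contains auth2.

2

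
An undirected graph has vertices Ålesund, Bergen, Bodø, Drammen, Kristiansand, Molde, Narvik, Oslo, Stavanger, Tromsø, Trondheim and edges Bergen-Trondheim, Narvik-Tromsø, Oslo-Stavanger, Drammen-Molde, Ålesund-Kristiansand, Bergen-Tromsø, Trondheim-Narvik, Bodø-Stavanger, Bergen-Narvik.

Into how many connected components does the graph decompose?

From Ålesund: component {Ålesund, Kristiansand}.
From Bergen: component {Bergen, Narvik, Tromsø, Trondheim}.
From Bodø: component {Bodø, Oslo, Stavanger}.
From Drammen: component {Drammen, Molde}.
That's 4 components.

4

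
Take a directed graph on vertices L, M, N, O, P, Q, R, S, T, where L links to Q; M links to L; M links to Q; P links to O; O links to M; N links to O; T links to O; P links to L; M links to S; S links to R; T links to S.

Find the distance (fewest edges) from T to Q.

Distance 0: T.
Distance 1: O, S.
Distance 2: M, R.
Distance 3: L, Q — contains Q.

3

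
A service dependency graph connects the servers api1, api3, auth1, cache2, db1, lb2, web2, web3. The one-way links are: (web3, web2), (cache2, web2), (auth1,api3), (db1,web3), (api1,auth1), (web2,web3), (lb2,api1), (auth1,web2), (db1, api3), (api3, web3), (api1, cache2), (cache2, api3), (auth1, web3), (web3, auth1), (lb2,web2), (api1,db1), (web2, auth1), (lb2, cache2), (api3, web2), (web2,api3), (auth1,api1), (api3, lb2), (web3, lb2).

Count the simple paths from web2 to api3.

web2→api3
web2→auth1→api1→cache2→api3
web2→auth1→api1→db1→api3
web2→auth1→api1→db1→web3→lb2→cache2→api3
web2→auth1→api3
web2→auth1→web3→lb2→api1→cache2→api3
web2→auth1→web3→lb2→api1→db1→api3
web2→auth1→web3→lb2→cache2→api3
web2→web3→auth1→api1→cache2→api3
web2→web3→auth1→api1→db1→api3
web2→web3→auth1→api3
web2→web3→lb2→api1→auth1→api3
web2→web3→lb2→api1→cache2→api3
web2→web3→lb2→api1→db1→api3
web2→web3→lb2→cache2→api3

15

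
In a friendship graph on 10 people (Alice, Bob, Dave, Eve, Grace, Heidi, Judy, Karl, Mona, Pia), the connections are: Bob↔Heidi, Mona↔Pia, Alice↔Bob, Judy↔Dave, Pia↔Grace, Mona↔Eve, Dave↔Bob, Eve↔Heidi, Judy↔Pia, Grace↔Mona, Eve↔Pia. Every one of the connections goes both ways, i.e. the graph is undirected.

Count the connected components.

From Alice: component {Alice, Bob, Dave, Eve, Grace, Heidi, Judy, Mona, Pia}.
From Karl: component {Karl}.
That's 2 components.

2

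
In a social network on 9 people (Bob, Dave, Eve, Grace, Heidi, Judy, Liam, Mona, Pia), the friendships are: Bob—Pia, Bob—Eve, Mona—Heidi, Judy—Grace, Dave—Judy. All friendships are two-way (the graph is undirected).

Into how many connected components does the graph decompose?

From Bob: component {Bob, Eve, Pia}.
From Dave: component {Dave, Grace, Judy}.
From Heidi: component {Heidi, Mona}.
From Liam: component {Liam}.
That's 4 components.

4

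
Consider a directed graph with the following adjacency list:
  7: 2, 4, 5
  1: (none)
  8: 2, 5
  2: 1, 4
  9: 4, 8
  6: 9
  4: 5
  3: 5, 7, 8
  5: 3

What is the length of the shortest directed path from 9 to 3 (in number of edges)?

Distance 0: 9.
Distance 1: 4, 8.
Distance 2: 2, 5.
Distance 3: 1, 3 — contains 3.

3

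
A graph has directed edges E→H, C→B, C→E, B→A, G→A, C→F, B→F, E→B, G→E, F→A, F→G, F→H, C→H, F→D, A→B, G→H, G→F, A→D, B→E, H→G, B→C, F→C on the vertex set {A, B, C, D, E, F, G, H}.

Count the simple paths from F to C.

6

F→A→B→C
F→C
F→G→A→B→C
F→G→E→B→C
F→H→G→A→B→C
F→H→G→E→B→C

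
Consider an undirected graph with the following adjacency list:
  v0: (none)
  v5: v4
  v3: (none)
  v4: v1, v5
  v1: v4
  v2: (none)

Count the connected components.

4

From v0: component {v0}.
From v1: component {v1, v4, v5}.
From v2: component {v2}.
From v3: component {v3}.
That's 4 components.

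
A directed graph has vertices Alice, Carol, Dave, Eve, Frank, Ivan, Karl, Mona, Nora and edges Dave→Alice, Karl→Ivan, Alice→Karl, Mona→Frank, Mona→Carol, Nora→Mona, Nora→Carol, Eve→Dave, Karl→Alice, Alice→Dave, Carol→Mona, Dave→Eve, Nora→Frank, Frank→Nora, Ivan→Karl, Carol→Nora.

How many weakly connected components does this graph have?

From Alice: component {Alice, Dave, Eve, Ivan, Karl}.
From Carol: component {Carol, Frank, Mona, Nora}.
That's 2 components.

2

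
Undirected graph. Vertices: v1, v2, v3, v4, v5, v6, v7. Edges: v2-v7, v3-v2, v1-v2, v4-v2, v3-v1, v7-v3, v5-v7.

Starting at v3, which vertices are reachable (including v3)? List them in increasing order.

Start at v3.
Its neighbours: v1, v2, v7.
Then their neighbours: v4, v5.
Nothing further is reachable.

v1, v2, v3, v4, v5, v7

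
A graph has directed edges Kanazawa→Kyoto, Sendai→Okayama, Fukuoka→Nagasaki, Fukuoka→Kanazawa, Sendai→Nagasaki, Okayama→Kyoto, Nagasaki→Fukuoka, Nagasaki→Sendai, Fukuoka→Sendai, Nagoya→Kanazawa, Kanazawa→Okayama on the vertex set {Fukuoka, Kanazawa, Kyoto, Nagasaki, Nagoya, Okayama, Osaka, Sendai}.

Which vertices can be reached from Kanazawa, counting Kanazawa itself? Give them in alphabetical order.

Kanazawa, Kyoto, Okayama

Start at Kanazawa.
Its neighbours: Kyoto, Okayama.
Nothing further is reachable.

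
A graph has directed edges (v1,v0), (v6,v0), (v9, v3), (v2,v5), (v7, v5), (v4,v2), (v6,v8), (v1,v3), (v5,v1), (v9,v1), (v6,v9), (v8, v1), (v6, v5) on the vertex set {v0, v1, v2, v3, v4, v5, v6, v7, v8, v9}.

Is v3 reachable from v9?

Explore from v9.
Distance 1: reach v1, v3.
Found v3.

Yes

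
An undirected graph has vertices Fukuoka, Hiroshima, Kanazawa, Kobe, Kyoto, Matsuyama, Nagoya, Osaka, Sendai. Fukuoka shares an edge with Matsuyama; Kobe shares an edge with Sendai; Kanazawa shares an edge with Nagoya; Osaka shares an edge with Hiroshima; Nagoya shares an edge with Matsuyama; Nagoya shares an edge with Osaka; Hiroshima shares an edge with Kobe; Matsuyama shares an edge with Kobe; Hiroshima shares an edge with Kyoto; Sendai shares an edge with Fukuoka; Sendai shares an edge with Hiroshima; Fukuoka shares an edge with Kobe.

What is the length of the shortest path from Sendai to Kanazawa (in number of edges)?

Distance 0: Sendai.
Distance 1: Fukuoka, Hiroshima, Kobe.
Distance 2: Kyoto, Matsuyama, Osaka.
Distance 3: Nagoya.
Distance 4: Kanazawa — contains Kanazawa.

4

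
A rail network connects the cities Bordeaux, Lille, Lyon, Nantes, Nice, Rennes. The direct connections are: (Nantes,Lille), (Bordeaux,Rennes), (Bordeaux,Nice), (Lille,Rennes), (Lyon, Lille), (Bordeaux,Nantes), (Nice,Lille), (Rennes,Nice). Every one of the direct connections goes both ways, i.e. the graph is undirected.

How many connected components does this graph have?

1

From Bordeaux: component {Bordeaux, Lille, Lyon, Nantes, Nice, Rennes}.
That's 1 component.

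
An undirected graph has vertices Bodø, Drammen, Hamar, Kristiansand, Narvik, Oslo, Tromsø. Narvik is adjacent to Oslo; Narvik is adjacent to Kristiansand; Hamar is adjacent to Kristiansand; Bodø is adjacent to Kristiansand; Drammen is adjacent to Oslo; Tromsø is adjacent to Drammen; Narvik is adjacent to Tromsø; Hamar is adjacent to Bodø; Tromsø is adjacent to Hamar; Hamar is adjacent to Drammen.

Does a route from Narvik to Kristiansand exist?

Yes

Explore from Narvik.
Distance 1: reach Kristiansand, Oslo, Tromsø.
Found Kristiansand.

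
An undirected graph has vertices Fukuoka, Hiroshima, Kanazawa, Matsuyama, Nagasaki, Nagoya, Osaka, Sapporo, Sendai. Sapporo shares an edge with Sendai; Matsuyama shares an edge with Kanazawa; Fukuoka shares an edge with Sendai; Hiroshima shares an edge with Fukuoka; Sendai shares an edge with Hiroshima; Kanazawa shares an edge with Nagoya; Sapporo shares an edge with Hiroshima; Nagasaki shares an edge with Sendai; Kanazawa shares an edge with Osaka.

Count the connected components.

From Fukuoka: component {Fukuoka, Hiroshima, Nagasaki, Sapporo, Sendai}.
From Kanazawa: component {Kanazawa, Matsuyama, Nagoya, Osaka}.
That's 2 components.

2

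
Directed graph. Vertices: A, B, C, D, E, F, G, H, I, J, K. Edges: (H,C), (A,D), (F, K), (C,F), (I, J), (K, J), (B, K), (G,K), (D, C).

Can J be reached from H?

Explore from H.
Distance 1: reach C.
Distance 2: reach F.
Distance 3: reach K.
Distance 4: reach J.
Found J.

Yes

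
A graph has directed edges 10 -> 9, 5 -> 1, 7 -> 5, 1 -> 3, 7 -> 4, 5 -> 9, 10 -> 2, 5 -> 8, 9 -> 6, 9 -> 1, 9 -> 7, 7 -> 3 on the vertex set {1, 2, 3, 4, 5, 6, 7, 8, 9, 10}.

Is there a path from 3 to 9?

No

3 has no outgoing edges, so nothing is reachable from it.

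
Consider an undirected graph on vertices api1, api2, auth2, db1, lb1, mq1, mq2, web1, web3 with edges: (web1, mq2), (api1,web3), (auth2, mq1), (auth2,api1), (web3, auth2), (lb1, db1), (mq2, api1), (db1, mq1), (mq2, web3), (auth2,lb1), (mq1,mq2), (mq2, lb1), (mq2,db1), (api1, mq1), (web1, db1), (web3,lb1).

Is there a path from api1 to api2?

Explore from api1.
Distance 1: reach auth2, mq1, mq2, web3.
Distance 2: reach db1, lb1, web1.
The search is exhausted without reaching api2; it lies in a different component.

No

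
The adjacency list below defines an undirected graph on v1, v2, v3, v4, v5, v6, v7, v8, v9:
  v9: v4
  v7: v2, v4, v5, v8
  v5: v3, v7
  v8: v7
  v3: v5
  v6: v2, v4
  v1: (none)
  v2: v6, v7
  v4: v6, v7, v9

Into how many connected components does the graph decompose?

2

From v1: component {v1}.
From v2: component {v2, v3, v4, v5, v6, v7, v8, v9}.
That's 2 components.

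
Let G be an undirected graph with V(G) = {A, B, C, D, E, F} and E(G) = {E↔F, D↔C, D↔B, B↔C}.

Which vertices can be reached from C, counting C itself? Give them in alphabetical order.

B, C, D

Start at C.
Its neighbours: B, D.
Nothing further is reachable.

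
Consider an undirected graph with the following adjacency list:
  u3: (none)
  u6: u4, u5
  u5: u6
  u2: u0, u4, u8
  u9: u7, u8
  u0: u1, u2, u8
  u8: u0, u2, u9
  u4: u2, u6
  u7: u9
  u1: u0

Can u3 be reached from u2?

No

Explore from u2.
Distance 1: reach u0, u4, u8.
Distance 2: reach u1, u6, u9.
Distance 3: reach u5, u7.
The search is exhausted without reaching u3; it lies in a different component.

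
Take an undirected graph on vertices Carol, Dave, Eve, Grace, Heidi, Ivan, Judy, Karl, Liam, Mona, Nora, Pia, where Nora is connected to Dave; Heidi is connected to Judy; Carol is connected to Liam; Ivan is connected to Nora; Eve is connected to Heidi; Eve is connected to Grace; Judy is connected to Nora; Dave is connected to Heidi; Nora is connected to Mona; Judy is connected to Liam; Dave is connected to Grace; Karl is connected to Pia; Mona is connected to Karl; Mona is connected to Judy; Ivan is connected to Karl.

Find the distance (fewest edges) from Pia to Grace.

Distance 0: Pia.
Distance 1: Karl.
Distance 2: Ivan, Mona.
Distance 3: Judy, Nora.
Distance 4: Dave, Heidi, Liam.
Distance 5: Carol, Eve, Grace — contains Grace.

5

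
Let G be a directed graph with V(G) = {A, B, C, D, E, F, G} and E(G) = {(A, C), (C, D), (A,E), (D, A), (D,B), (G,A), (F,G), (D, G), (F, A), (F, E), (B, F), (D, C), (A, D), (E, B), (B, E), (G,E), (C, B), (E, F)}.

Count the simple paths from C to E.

14

C→B→E
C→B→F→A→D→G→E
C→B→F→A→E
C→B→F→E
C→B→F→G→A→E
C→B→F→G→E
C→D→A→E
C→D→B→E
C→D→B→F→A→E
C→D→B→F→E
C→D→B→F→G→A→E
C→D→B→F→G→E
C→D→G→A→E
C→D→G→E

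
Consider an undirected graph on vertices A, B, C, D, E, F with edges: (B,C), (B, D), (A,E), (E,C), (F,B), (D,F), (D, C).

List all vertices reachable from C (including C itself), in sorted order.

A, B, C, D, E, F

Start at C.
Its neighbours: B, D, E.
Then their neighbours: A, F.
Every vertex is now reached.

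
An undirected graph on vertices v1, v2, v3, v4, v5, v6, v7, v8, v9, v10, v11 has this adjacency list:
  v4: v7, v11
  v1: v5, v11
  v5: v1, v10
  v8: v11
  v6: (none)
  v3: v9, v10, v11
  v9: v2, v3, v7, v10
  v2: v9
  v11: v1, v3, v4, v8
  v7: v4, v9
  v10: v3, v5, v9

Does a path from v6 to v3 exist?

No

v6 has no edges, so nothing is reachable from it.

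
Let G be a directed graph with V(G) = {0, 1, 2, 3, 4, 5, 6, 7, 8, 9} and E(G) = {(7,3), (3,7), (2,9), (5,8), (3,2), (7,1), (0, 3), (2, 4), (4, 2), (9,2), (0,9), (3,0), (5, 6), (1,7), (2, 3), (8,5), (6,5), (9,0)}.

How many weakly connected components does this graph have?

From 0: component {0, 1, 2, 3, 4, 7, 9}.
From 5: component {5, 6, 8}.
That's 2 components.

2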